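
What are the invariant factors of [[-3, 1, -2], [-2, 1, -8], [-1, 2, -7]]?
The Jordan structure of A has elementary divisors (x + 3)^3. Arranging the block sizes at each eigenvalue in decreasing order and taking row products gives the invariant factors.

Invariant factors (smallest first, each dividing the next): (x + 3)^3.

Check: the last factor (x + 3)^3 is the minimal polynomial, and the product (x + 3)^3 is the characteristic polynomial.

(x + 3)^3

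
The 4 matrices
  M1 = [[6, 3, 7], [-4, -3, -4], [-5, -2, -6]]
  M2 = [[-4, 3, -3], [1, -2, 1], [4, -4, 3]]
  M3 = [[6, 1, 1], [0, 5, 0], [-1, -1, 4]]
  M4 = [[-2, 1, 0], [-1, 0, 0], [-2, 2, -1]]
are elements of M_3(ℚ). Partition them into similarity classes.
Characteristic polynomials: χ_{M1} = (x + 1)^3, χ_{M2} = (x + 1)^3, χ_{M3} = (x - 5)^3, χ_{M4} = (x + 1)^3.

{M1}: invariant factors (x + 1)^3.

{M2, M4}: invariant factors x + 1, (x + 1)^2.

{M3}: invariant factors x - 5, (x - 5)^2.

Matrices are similar if and only if their invariant-factor lists agree; the partition into similarity classes is {M1}, {M2, M4}, {M3}.

3 classes: {M1}, {M2, M4}, {M3}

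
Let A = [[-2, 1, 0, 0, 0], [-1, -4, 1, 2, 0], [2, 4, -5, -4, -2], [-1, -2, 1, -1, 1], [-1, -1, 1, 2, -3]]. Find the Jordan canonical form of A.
The characteristic polynomial is det(xI - A) = (x + 3)^5, so the eigenvalues are -3 (algebraic multiplicity 5).

For λ = -3: rank(A + 3I) = 3, rank((A + 3I)^2) = 1, rank((A + 3I)^3) = 0. The eigenspace has dimension 5 - 3 = 2, so there are 2 Jordan blocks; the rank sequence gives block sizes [3, 2].

Assembling the blocks gives the Jordan form J above.

J = [[-3, 1, 0, 0, 0], [0, -3, 1, 0, 0], [0, 0, -3, 0, 0], [0, 0, 0, -3, 1], [0, 0, 0, 0, -3]]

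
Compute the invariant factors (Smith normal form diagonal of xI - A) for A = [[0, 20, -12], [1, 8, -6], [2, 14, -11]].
(x - 1)(x + 2)^2

The Jordan structure of A has elementary divisors (x + 2)^2, (x - 1). Arranging the block sizes at each eigenvalue in decreasing order and taking row products gives the invariant factors.

Invariant factors (smallest first, each dividing the next): (x - 1)(x + 2)^2.

Check: the last factor (x - 1)(x + 2)^2 is the minimal polynomial, and the product (x - 1)(x + 2)^2 is the characteristic polynomial.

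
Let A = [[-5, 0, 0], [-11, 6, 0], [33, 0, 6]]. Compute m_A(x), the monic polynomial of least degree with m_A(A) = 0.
m_A(x) = (x - 6)(x + 5)

The characteristic polynomial factors as (x - 6)^2(x + 5). The minimal polynomial is ∏(x - λ)^{k_λ} where k_λ is the size of the largest Jordan block at λ.

For λ = -5: rank(A + 5I) = 2, and the largest Jordan block has size 1 (the smallest k with rank((A + 5I)^k) = rank((A + 5I)^(k+1))).
For λ = 6: rank(A - 6I) = 1, and the largest Jordan block has size 1 (the smallest k with rank((A - 6I)^k) = rank((A - 6I)^(k+1))).

So m_A(x) = (x - 6)(x + 5).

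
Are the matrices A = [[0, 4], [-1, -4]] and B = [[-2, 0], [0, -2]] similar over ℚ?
Both have characteristic polynomial (x + 2)^2, but the minimal polynomial of A is (x + 2)^2 while the minimal polynomial of B is x + 2. The minimal polynomial is a similarity invariant, so A and B are not similar.

No.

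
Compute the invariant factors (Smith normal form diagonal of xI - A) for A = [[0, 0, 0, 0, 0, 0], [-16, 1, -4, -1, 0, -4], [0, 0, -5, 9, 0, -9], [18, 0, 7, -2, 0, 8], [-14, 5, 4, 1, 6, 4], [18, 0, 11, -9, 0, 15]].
The Jordan structure of A has elementary divisors x, (x - 1)^3, (x - 6), (x - 6). Arranging the block sizes at each eigenvalue in decreasing order and taking row products gives the invariant factors.

Invariant factors (smallest first, each dividing the next): x - 6, x(x - 6)(x - 1)^3.

Check: the last factor x(x - 6)(x - 1)^3 is the minimal polynomial, and the product x(x - 6)^2(x - 1)^3 is the characteristic polynomial.

x - 6, x(x - 6)(x - 1)^3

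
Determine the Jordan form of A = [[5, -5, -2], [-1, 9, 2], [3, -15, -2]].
J = [[4, 1, 0], [0, 4, 0], [0, 0, 4]]

The characteristic polynomial is det(xI - A) = (x - 4)^3, so the eigenvalues are 4 (algebraic multiplicity 3).

For λ = 4: rank(A - 4I) = 1, rank((A - 4I)^2) = 0. The eigenspace has dimension 3 - 1 = 2, so there are 2 Jordan blocks; the rank sequence gives block sizes [2, 1].

Assembling the blocks gives the Jordan form J above.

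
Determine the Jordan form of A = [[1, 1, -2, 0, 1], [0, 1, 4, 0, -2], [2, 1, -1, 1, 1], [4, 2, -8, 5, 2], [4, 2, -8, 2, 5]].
J = [[1, 1, 0, 0, 0], [0, 1, 0, 0, 0], [0, 0, 3, 1, 0], [0, 0, 0, 3, 0], [0, 0, 0, 0, 3]]

The characteristic polynomial is det(xI - A) = (x - 3)^3(x - 1)^2, so the eigenvalues are 1 (algebraic multiplicity 2), 3 (algebraic multiplicity 3).

For λ = 1: rank(A - I) = 4, rank((A - I)^2) = 3. The eigenspace has dimension 5 - 4 = 1, so there is 1 Jordan block; the rank sequence gives block sizes [2].

For λ = 3: rank(A - 3I) = 3, rank((A - 3I)^2) = 2. The eigenspace has dimension 5 - 3 = 2, so there are 2 Jordan blocks; the rank sequence gives block sizes [2, 1].

Assembling the blocks gives the Jordan form J above.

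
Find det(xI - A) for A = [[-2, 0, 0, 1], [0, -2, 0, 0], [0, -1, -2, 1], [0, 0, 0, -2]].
χ_A(x) = (x + 2)^4

xI - A = [[x + 2, 0, 0, -1], [0, x + 2, 0, 0], [0, 1, x + 2, -1], [0, 0, 0, x + 2]].

Expanding det(xI - A) along the first row:
det(xI - A) = + (x + 2)·det([[x + 2, 0, 0], [1, x + 2, -1], [0, 0, x + 2]]) - (0)·det([[0, 0, 0], [0, x + 2, -1], [0, 0, x + 2]]) + (0)·det([[0, x + 2, 0], [0, 1, -1], [0, 0, x + 2]]) - (-1)·det([[0, x + 2, 0], [0, 1, x + 2], [0, 0, 0]]).

Evaluating gives χ_A(x) = x^4 + 8x^3 + 24x^2 + 32x + 16 = (x + 2)^4.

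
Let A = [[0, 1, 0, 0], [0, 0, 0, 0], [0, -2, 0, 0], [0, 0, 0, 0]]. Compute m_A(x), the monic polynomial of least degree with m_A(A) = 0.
m_A(x) = x^2

The characteristic polynomial factors as x^4. The minimal polynomial is ∏(x - λ)^{k_λ} where k_λ is the size of the largest Jordan block at λ.

For λ = 0: rank(A) = 1, and the largest Jordan block has size 2 (the smallest k with rank(A^k) = rank(A^(k+1))).

So m_A(x) = x^2.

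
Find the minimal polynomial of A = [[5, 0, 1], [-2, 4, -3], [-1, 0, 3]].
The characteristic polynomial factors as (x - 4)^3. The minimal polynomial is ∏(x - λ)^{k_λ} where k_λ is the size of the largest Jordan block at λ.

For λ = 4: rank(A - 4I) = 2, and the largest Jordan block has size 3 (the smallest k with rank((A - 4I)^k) = rank((A - 4I)^(k+1))).

So m_A(x) = (x - 4)^3.

m_A(x) = (x - 4)^3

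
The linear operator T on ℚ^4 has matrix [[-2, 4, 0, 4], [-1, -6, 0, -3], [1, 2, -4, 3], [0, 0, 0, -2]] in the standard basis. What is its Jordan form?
The characteristic polynomial is det(xI - A) = (x + 2)(x + 4)^3, so the eigenvalues are -4 (algebraic multiplicity 3), -2 (algebraic multiplicity 1).

For λ = -4: rank(A + 4I) = 2, rank((A + 4I)^2) = 1. The eigenspace has dimension 4 - 2 = 2, so there are 2 Jordan blocks; the rank sequence gives block sizes [2, 1].

For λ = -2: algebraic multiplicity 1 gives one 1×1 block.

Assembling the blocks gives the Jordan form J above.

J = [[-4, 1, 0, 0], [0, -4, 0, 0], [0, 0, -4, 0], [0, 0, 0, -2]]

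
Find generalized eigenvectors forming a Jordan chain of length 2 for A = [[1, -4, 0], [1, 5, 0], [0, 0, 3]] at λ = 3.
We seek v_1 ∈ ker((A - 3I)^2) \ ker(A - 3I), then set v_{i+1} = (A - 3I) v_i.

One such chain is v_1 = [[3, -1, 2]]^T, v_2 = [[-2, 1, 0]]^T. Check: (A - 3I) v_2 = [[0, 0, 0]]^T = 0.

v_1 = [[3, -1, 2]]^T, v_2 = [[-2, 1, 0]]^T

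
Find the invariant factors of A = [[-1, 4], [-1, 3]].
The Jordan structure of A has elementary divisors (x - 1)^2. Arranging the block sizes at each eigenvalue in decreasing order and taking row products gives the invariant factors.

Invariant factors (smallest first, each dividing the next): (x - 1)^2.

Check: the last factor (x - 1)^2 is the minimal polynomial, and the product (x - 1)^2 is the characteristic polynomial.

(x - 1)^2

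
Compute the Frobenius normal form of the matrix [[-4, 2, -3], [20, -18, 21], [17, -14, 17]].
The invariant factors of A (the non-unit diagonal entries of the Smith normal form of xI - A over ℚ[x]) are (x + 4)(x^2 + x - 1), each dividing the next. The characteristic polynomial is their product, (x + 4)(x^2 + x - 1).

The rational canonical form is the block-diagonal matrix of companion matrices C(f_i):
R = [[0, 0, 4], [1, 0, -3], [0, 1, -5]].

Note the characteristic polynomial does not split into linear factors over ℚ, so A has no Jordan form over ℚ; the rational canonical form exists over any field.

R = [[0, 0, 4], [1, 0, -3], [0, 1, -5]]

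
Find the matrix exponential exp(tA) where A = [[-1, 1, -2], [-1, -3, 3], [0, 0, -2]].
A has Jordan form J = [[-2, 1, 0], [0, -2, 1], [0, 0, -2]] with A = PJP^{-1}, so e^{tA} = P e^{tJ} P^{-1}.

For a Jordan block J_k(λ), e^{tJ_k(λ)} = e^{λt} · (I + tN + t^2 N^2/2! + ... + t^{k-1} N^{k-1}/(k-1)!) where N is the nilpotent superdiagonal part.

Assembling the blocks and conjugating back gives the entries of e^{tA} as shown above.

e^{tA} = [[(t + 1)*e^{-2*t}, t*e^{-2*t}, t*(t - 4)*e^{-2*t}/2], [-t*e^{-2*t}, (1 - t)*e^{-2*t}, t*(6 - t)*e^{-2*t}/2], [0, 0, e^{-2*t}]]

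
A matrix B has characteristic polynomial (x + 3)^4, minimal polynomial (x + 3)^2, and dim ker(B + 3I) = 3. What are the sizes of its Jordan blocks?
Jordan blocks: (-3, 2), (-3, 1), (-3, 1)

λ = -3: algebraic multiplicity 4 (exponent in χ_B), largest block size 2 (exponent in m_B), 3 blocks (geometric multiplicity). These force block sizes [2, 1, 1].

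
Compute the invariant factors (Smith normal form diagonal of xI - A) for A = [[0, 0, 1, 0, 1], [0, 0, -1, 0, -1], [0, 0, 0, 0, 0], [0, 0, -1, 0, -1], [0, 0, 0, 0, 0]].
x, x, x, x^2

The Jordan structure of A has elementary divisors x^2, x, x, x. Arranging the block sizes at each eigenvalue in decreasing order and taking row products gives the invariant factors.

Invariant factors (smallest first, each dividing the next): x, x, x, x^2.

Check: the last factor x^2 is the minimal polynomial, and the product x^5 is the characteristic polynomial.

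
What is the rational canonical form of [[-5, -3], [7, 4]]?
The invariant factors of A (the non-unit diagonal entries of the Smith normal form of xI - A over ℚ[x]) are x^2 + x + 1, each dividing the next. The characteristic polynomial is their product, x^2 + x + 1.

The rational canonical form is the block-diagonal matrix of companion matrices C(f_i):
R = [[0, -1], [1, -1]].

Note the characteristic polynomial does not split into linear factors over ℚ, so A has no Jordan form over ℚ; the rational canonical form exists over any field.

R = [[0, -1], [1, -1]]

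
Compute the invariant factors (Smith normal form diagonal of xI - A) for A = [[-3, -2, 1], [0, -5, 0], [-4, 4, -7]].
x + 5, (x + 5)^2

The Jordan structure of A has elementary divisors (x + 5)^2, (x + 5). Arranging the block sizes at each eigenvalue in decreasing order and taking row products gives the invariant factors.

Invariant factors (smallest first, each dividing the next): x + 5, (x + 5)^2.

Check: the last factor (x + 5)^2 is the minimal polynomial, and the product (x + 5)^3 is the characteristic polynomial.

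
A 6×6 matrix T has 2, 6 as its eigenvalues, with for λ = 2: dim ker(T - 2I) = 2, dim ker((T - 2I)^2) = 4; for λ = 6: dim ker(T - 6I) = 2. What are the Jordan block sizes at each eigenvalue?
λ = 2: successive nullity increments [2, 2] count blocks of size ≥ k; block sizes are [2, 2].
λ = 6: successive nullity increments [2] count blocks of size ≥ k; block sizes are [1, 1].

Jordan blocks: (2, 2), (2, 2), (6, 1), (6, 1)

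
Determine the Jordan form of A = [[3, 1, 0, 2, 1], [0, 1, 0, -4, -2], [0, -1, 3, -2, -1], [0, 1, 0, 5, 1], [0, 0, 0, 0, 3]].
The characteristic polynomial is det(xI - A) = (x - 3)^5, so the eigenvalues are 3 (algebraic multiplicity 5).

For λ = 3: rank(A - 3I) = 1, rank((A - 3I)^2) = 0. The eigenspace has dimension 5 - 1 = 4, so there are 4 Jordan blocks; the rank sequence gives block sizes [2, 1, 1, 1].

Assembling the blocks gives the Jordan form J above.

J = [[3, 1, 0, 0, 0], [0, 3, 0, 0, 0], [0, 0, 3, 0, 0], [0, 0, 0, 3, 0], [0, 0, 0, 0, 3]]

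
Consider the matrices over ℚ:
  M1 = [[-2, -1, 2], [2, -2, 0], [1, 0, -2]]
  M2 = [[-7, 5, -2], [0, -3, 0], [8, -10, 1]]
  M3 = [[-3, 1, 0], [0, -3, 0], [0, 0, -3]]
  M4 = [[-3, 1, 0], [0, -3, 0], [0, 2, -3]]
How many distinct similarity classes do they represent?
2 classes: {M1}, {M2, M3, M4}

Characteristic polynomials: χ_{M1} = (x + 2)^3, χ_{M2} = (x + 3)^3, χ_{M3} = (x + 3)^3, χ_{M4} = (x + 3)^3.

{M1}: invariant factors (x + 2)^3.

{M2, M3, M4}: invariant factors x + 3, (x + 3)^2.

Matrices are similar if and only if their invariant-factor lists agree; the partition into similarity classes is {M1}, {M2, M3, M4}.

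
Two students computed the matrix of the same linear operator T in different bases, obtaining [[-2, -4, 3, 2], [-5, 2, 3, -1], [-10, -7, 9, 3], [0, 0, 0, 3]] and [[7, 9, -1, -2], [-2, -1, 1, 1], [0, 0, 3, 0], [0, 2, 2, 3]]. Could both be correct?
Two matrices over a field are similar if and only if they have the same invariant factors.

Both A and B have characteristic polynomial (x - 3)^4 and minimal polynomial (x - 3)^3. Computing further, both have invariant factors x - 3, (x - 3)^3. Hence A and B are similar.

Yes.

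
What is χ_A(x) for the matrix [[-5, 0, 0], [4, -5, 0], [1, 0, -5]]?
χ_A(x) = (x + 5)^3

xI - A = [[x + 5, 0, 0], [-4, x + 5, 0], [-1, 0, x + 5]].

Expanding det(xI - A) along the first row:
det(xI - A) = + (x + 5)·det([[x + 5, 0], [0, x + 5]]) - (0)·det([[-4, 0], [-1, x + 5]]) + (0)·det([[-4, x + 5], [-1, 0]]).

Evaluating gives χ_A(x) = x^3 + 15x^2 + 75x + 125 = (x + 5)^3.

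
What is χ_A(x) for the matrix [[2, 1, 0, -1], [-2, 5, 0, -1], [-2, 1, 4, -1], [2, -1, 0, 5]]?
xI - A = [[x - 2, -1, 0, 1], [2, x - 5, 0, 1], [2, -1, x - 4, 1], [-2, 1, 0, x - 5]].

Expanding det(xI - A) along the first row:
det(xI - A) = + (x - 2)·det([[x - 5, 0, 1], [-1, x - 4, 1], [1, 0, x - 5]]) - (-1)·det([[2, 0, 1], [2, x - 4, 1], [-2, 0, x - 5]]) + (0)·det([[2, x - 5, 1], [2, -1, 1], [-2, 1, x - 5]]) - (1)·det([[2, x - 5, 0], [2, -1, x - 4], [-2, 1, 0]]).

Evaluating gives χ_A(x) = x^4 - 16x^3 + 96x^2 - 256x + 256 = (x - 4)^4.

χ_A(x) = (x - 4)^4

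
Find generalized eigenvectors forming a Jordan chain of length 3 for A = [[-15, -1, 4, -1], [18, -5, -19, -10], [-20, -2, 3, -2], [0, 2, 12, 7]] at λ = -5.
We seek v_1 ∈ ker((A + 5I)^3) \ ker((A + 5I)^2), then set v_{i+1} = (A + 5I) v_i.

One such chain is v_1 = [[2, 6, 5, -6]]^T, v_2 = [[0, 1, 0, 0]]^T, v_3 = [[-1, 0, -2, 2]]^T. Check: (A + 5I) v_3 = [[0, 0, 0, 0]]^T = 0.

v_1 = [[2, 6, 5, -6]]^T, v_2 = [[0, 1, 0, 0]]^T, v_3 = [[-1, 0, -2, 2]]^T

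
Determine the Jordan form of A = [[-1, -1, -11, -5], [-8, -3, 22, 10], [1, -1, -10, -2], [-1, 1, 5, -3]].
The characteristic polynomial is det(xI - A) = (x + 2)(x + 5)^3, so the eigenvalues are -5 (algebraic multiplicity 3), -2 (algebraic multiplicity 1).

For λ = -5: rank(A + 5I) = 2, rank((A + 5I)^2) = 1. The eigenspace has dimension 4 - 2 = 2, so there are 2 Jordan blocks; the rank sequence gives block sizes [2, 1].

For λ = -2: algebraic multiplicity 1 gives one 1×1 block.

Assembling the blocks gives the Jordan form J above.

J = [[-5, 1, 0, 0], [0, -5, 0, 0], [0, 0, -5, 0], [0, 0, 0, -2]]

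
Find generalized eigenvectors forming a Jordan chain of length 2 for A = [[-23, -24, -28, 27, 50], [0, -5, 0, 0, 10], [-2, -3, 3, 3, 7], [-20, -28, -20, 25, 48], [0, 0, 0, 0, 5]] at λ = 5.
We seek v_1 ∈ ker((A - 5I)^2) \ ker(A - 5I), then set v_{i+1} = (A - 5I) v_i.

One such chain is v_1 = [[1, 0, 0, 1, 0]]^T, v_2 = [[-1, 0, 1, 0, 0]]^T. Check: (A - 5I) v_2 = [[0, 0, 0, 0, 0]]^T = 0.

v_1 = [[1, 0, 0, 1, 0]]^T, v_2 = [[-1, 0, 1, 0, 0]]^T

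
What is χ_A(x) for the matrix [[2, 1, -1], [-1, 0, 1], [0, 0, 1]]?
xI - A = [[x - 2, -1, 1], [1, x, -1], [0, 0, x - 1]].

Expanding det(xI - A) along the first row:
det(xI - A) = + (x - 2)·det([[x, -1], [0, x - 1]]) - (-1)·det([[1, -1], [0, x - 1]]) + (1)·det([[1, x], [0, 0]]).

Evaluating gives χ_A(x) = x^3 - 3x^2 + 3x - 1 = (x - 1)^3.

χ_A(x) = (x - 1)^3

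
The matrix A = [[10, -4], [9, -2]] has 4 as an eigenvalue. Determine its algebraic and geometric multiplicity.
The characteristic polynomial is (x - 4)^2, so the factor x - 4 appears with exponent 2: the algebraic multiplicity is 2.

rank(A - 4I) = 1, so the eigenspace has dimension 2 - 1 = 1: the geometric multiplicity is 1.

Since 1 < 2, A is not diagonalizable.

algebraic multiplicity 2, geometric multiplicity 1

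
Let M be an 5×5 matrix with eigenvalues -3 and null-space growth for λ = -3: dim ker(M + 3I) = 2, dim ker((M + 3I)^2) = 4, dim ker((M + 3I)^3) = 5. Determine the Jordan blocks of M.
Jordan blocks: (-3, 3), (-3, 2)

λ = -3: successive nullity increments [2, 2, 1] count blocks of size ≥ k; block sizes are [3, 2].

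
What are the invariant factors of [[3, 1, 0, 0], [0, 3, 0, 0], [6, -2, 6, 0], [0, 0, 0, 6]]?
x - 6, (x - 6)(x - 3)^2

The Jordan structure of A has elementary divisors (x - 3)^2, (x - 6), (x - 6). Arranging the block sizes at each eigenvalue in decreasing order and taking row products gives the invariant factors.

Invariant factors (smallest first, each dividing the next): x - 6, (x - 6)(x - 3)^2.

Check: the last factor (x - 6)(x - 3)^2 is the minimal polynomial, and the product (x - 6)^2(x - 3)^2 is the characteristic polynomial.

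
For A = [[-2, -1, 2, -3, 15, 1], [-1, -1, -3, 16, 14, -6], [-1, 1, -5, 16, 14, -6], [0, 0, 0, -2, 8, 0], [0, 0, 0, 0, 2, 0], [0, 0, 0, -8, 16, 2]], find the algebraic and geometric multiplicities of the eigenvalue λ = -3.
algebraic multiplicity 2, geometric multiplicity 1

The characteristic polynomial is (x - 2)^2(x + 2)^2(x + 3)^2, so the factor x + 3 appears with exponent 2: the algebraic multiplicity is 2.

rank(A + 3I) = 5, so the eigenspace has dimension 6 - 5 = 1: the geometric multiplicity is 1.

Since 1 < 2, A is not diagonalizable.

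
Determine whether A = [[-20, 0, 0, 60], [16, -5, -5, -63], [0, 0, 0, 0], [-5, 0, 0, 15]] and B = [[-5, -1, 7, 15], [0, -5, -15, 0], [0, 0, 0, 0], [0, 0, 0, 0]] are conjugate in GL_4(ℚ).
Yes.

Two matrices over a field are similar if and only if they have the same invariant factors.

Both A and B have characteristic polynomial x^2(x + 5)^2 and minimal polynomial x(x + 5)^2. Computing further, both have invariant factors x, x(x + 5)^2. Hence A and B are similar.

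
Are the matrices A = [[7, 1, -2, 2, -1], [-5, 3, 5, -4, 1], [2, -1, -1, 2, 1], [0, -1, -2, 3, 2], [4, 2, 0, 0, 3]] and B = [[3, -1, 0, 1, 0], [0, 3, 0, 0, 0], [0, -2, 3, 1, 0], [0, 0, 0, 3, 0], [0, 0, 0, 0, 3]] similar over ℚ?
No.

Both have characteristic polynomial (x - 3)^5, but the minimal polynomial of A is (x - 3)^3 while the minimal polynomial of B is (x - 3)^2. The minimal polynomial is a similarity invariant, so A and B are not similar.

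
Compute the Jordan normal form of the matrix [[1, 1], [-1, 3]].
The characteristic polynomial is det(xI - A) = (x - 2)^2, so the eigenvalues are 2 (algebraic multiplicity 2).

For λ = 2: rank(A - 2I) = 1, rank((A - 2I)^2) = 0. The eigenspace has dimension 2 - 1 = 1, so there is 1 Jordan block; the rank sequence gives block sizes [2].

Assembling the blocks gives the Jordan form J above.

J = [[2, 1], [0, 2]]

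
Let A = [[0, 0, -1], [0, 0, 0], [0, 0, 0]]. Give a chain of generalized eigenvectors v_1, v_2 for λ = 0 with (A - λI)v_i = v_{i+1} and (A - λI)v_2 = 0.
v_1 = [[7, 2, 1]]^T, v_2 = [[-1, 0, 0]]^T

We seek v_1 ∈ ker(A^2) \ ker(A), then set v_{i+1} = A v_i.

One such chain is v_1 = [[7, 2, 1]]^T, v_2 = [[-1, 0, 0]]^T. Check: A v_2 = [[0, 0, 0]]^T = 0.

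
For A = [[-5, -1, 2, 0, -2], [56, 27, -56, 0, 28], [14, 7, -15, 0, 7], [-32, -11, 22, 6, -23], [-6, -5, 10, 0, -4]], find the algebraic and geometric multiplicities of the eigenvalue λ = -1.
algebraic multiplicity 3, geometric multiplicity 2

The characteristic polynomial is (x - 6)^2(x + 1)^3, so the factor x + 1 appears with exponent 3: the algebraic multiplicity is 3.

rank(A + I) = 3, so the eigenspace has dimension 5 - 3 = 2: the geometric multiplicity is 2.

Since 2 < 3, A is not diagonalizable.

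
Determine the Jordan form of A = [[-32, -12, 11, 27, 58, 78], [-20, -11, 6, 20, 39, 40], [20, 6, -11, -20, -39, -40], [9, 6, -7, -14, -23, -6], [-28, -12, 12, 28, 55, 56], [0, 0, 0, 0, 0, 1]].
J = [[-5, 1, 0, 0, 0, 0], [0, -5, 0, 0, 0, 0], [0, 0, -5, 0, 0, 0], [0, 0, 0, 1, 1, 0], [0, 0, 0, 0, 1, 0], [0, 0, 0, 0, 0, 1]]

The characteristic polynomial is det(xI - A) = (x - 1)^3(x + 5)^3, so the eigenvalues are -5 (algebraic multiplicity 3), 1 (algebraic multiplicity 3).

For λ = -5: rank(A + 5I) = 4, rank((A + 5I)^2) = 3. The eigenspace has dimension 6 - 4 = 2, so there are 2 Jordan blocks; the rank sequence gives block sizes [2, 1].

For λ = 1: rank(A - I) = 4, rank((A - I)^2) = 3. The eigenspace has dimension 6 - 4 = 2, so there are 2 Jordan blocks; the rank sequence gives block sizes [2, 1].

Assembling the blocks gives the Jordan form J above.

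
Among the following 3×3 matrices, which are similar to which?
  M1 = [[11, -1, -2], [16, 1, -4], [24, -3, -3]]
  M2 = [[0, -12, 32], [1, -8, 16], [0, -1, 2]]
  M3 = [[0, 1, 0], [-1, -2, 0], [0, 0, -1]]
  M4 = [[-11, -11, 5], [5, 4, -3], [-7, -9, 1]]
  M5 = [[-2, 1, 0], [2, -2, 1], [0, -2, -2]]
3 classes: {M1}, {M2, M4, M5}, {M3}

Characteristic polynomials: χ_{M1} = (x - 3)^3, χ_{M2} = (x + 2)^3, χ_{M3} = (x + 1)^3, χ_{M4} = (x + 2)^3, χ_{M5} = (x + 2)^3.

{M1}: invariant factors x - 3, (x - 3)^2.

{M2, M4, M5}: invariant factors (x + 2)^3.

{M3}: invariant factors x + 1, (x + 1)^2.

Matrices are similar if and only if their invariant-factor lists agree; the partition into similarity classes is {M1}, {M2, M4, M5}, {M3}.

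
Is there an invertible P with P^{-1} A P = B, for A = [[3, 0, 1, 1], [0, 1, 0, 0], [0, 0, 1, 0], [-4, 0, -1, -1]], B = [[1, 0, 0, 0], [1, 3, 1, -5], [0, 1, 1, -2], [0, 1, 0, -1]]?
Yes.

Two matrices over a field are similar if and only if they have the same invariant factors.

Both A and B have characteristic polynomial (x - 1)^4 and minimal polynomial (x - 1)^3. Computing further, both have invariant factors x - 1, (x - 1)^3. Hence A and B are similar.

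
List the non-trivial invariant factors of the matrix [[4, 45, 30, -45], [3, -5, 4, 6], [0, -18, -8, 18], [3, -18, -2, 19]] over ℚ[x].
x - 4, (x - 4)(x - 1)^2

The Jordan structure of A has elementary divisors (x - 1)^2, (x - 4), (x - 4). Arranging the block sizes at each eigenvalue in decreasing order and taking row products gives the invariant factors.

Invariant factors (smallest first, each dividing the next): x - 4, (x - 4)(x - 1)^2.

Check: the last factor (x - 4)(x - 1)^2 is the minimal polynomial, and the product (x - 4)^2(x - 1)^2 is the characteristic polynomial.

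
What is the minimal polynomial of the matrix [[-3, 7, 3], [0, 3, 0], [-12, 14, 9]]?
The characteristic polynomial factors as (x - 3)^3. The minimal polynomial is ∏(x - λ)^{k_λ} where k_λ is the size of the largest Jordan block at λ.

For λ = 3: rank(A - 3I) = 1, and the largest Jordan block has size 2 (the smallest k with rank((A - 3I)^k) = rank((A - 3I)^(k+1))).

So m_A(x) = (x - 3)^2.

m_A(x) = (x - 3)^2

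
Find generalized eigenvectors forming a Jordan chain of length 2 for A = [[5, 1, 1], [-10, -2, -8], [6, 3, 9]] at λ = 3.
We seek v_1 ∈ ker((A - 3I)^2) \ ker(A - 3I), then set v_{i+1} = (A - 3I) v_i.

One such chain is v_1 = [[1, 0, -1]]^T, v_2 = [[1, -2, 0]]^T. Check: (A - 3I) v_2 = [[0, 0, 0]]^T = 0.

v_1 = [[1, 0, -1]]^T, v_2 = [[1, -2, 0]]^T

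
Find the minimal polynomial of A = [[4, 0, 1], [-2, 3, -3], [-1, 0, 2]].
m_A(x) = (x - 3)^3

The characteristic polynomial factors as (x - 3)^3. The minimal polynomial is ∏(x - λ)^{k_λ} where k_λ is the size of the largest Jordan block at λ.

For λ = 3: rank(A - 3I) = 2, and the largest Jordan block has size 3 (the smallest k with rank((A - 3I)^k) = rank((A - 3I)^(k+1))).

So m_A(x) = (x - 3)^3.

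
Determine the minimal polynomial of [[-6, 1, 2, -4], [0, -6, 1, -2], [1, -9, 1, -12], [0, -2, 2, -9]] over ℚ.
m_A(x) = (x + 5)^3

The characteristic polynomial factors as (x + 5)^4. The minimal polynomial is ∏(x - λ)^{k_λ} where k_λ is the size of the largest Jordan block at λ.

For λ = -5: rank(A + 5I) = 2, and the largest Jordan block has size 3 (the smallest k with rank((A + 5I)^k) = rank((A + 5I)^(k+1))).

So m_A(x) = (x + 5)^3.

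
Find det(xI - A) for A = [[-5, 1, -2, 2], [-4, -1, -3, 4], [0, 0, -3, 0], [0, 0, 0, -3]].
χ_A(x) = (x + 3)^4

xI - A = [[x + 5, -1, 2, -2], [4, x + 1, 3, -4], [0, 0, x + 3, 0], [0, 0, 0, x + 3]].

Expanding det(xI - A) along the first row:
det(xI - A) = + (x + 5)·det([[x + 1, 3, -4], [0, x + 3, 0], [0, 0, x + 3]]) - (-1)·det([[4, 3, -4], [0, x + 3, 0], [0, 0, x + 3]]) + (2)·det([[4, x + 1, -4], [0, 0, 0], [0, 0, x + 3]]) - (-2)·det([[4, x + 1, 3], [0, 0, x + 3], [0, 0, 0]]).

Evaluating gives χ_A(x) = x^4 + 12x^3 + 54x^2 + 108x + 81 = (x + 3)^4.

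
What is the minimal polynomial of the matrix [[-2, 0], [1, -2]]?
The characteristic polynomial factors as (x + 2)^2. The minimal polynomial is ∏(x - λ)^{k_λ} where k_λ is the size of the largest Jordan block at λ.

For λ = -2: rank(A + 2I) = 1, and the largest Jordan block has size 2 (the smallest k with rank((A + 2I)^k) = rank((A + 2I)^(k+1))).

So m_A(x) = (x + 2)^2.

m_A(x) = (x + 2)^2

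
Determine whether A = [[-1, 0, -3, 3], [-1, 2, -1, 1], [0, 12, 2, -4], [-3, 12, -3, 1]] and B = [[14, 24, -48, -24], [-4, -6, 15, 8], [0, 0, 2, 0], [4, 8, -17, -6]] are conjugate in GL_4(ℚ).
Yes.

Two matrices over a field are similar if and only if they have the same invariant factors.

Both A and B have characteristic polynomial (x - 2)^3(x + 2) and minimal polynomial (x - 2)^2(x + 2). Computing further, both have invariant factors x - 2, (x - 2)^2(x + 2). Hence A and B are similar.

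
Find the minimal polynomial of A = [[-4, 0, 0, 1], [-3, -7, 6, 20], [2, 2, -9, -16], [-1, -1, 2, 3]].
m_A(x) = (x + 4)^3(x + 5)

The characteristic polynomial factors as (x + 4)^3(x + 5). The minimal polynomial is ∏(x - λ)^{k_λ} where k_λ is the size of the largest Jordan block at λ.

For λ = -5: rank(A + 5I) = 3, and the largest Jordan block has size 1 (the smallest k with rank((A + 5I)^k) = rank((A + 5I)^(k+1))).
For λ = -4: rank(A + 4I) = 3, and the largest Jordan block has size 3 (the smallest k with rank((A + 4I)^k) = rank((A + 4I)^(k+1))).

So m_A(x) = (x + 4)^3(x + 5).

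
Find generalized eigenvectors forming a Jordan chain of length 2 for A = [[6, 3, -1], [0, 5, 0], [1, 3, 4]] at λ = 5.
We seek v_1 ∈ ker((A - 5I)^2) \ ker(A - 5I), then set v_{i+1} = (A - 5I) v_i.

One such chain is v_1 = [[-2, 1, 0]]^T, v_2 = [[1, 0, 1]]^T. Check: (A - 5I) v_2 = [[0, 0, 0]]^T = 0.

v_1 = [[-2, 1, 0]]^T, v_2 = [[1, 0, 1]]^T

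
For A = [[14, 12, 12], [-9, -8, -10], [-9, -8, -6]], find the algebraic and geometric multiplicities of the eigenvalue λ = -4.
algebraic multiplicity 1, geometric multiplicity 1

The characteristic polynomial is (x - 2)^2(x + 4), so the factor x + 4 appears with exponent 1: the algebraic multiplicity is 1.

rank(A + 4I) = 2, so the eigenspace has dimension 3 - 2 = 1: the geometric multiplicity is 1.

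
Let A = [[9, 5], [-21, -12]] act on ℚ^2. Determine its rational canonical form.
R = [[0, 3], [1, -3]]

The invariant factors of A (the non-unit diagonal entries of the Smith normal form of xI - A over ℚ[x]) are x^2 + 3x - 3, each dividing the next. The characteristic polynomial is their product, x^2 + 3x - 3.

The rational canonical form is the block-diagonal matrix of companion matrices C(f_i):
R = [[0, 3], [1, -3]].

Note the characteristic polynomial does not split into linear factors over ℚ, so A has no Jordan form over ℚ; the rational canonical form exists over any field.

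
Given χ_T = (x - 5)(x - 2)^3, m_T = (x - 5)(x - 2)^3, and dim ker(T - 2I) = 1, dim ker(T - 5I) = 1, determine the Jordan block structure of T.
Jordan blocks: (2, 3), (5, 1)

λ = 2: algebraic multiplicity 3 (exponent in χ_T), largest block size 3 (exponent in m_T), 1 block (geometric multiplicity). This forces block sizes [3].
λ = 5: algebraic multiplicity 1 (exponent in χ_T), largest block size 1 (exponent in m_T), 1 block (geometric multiplicity). This forces block sizes [1].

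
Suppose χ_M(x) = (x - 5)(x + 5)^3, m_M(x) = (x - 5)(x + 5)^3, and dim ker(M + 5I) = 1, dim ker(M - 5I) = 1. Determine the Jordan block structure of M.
λ = -5: algebraic multiplicity 3 (exponent in χ_M), largest block size 3 (exponent in m_M), 1 block (geometric multiplicity). This forces block sizes [3].
λ = 5: algebraic multiplicity 1 (exponent in χ_M), largest block size 1 (exponent in m_M), 1 block (geometric multiplicity). This forces block sizes [1].

Jordan blocks: (-5, 3), (5, 1)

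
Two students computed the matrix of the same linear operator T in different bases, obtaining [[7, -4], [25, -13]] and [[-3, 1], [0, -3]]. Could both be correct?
Two matrices over a field are similar if and only if they have the same invariant factors.

Both A and B have characteristic polynomial (x + 3)^2 and minimal polynomial (x + 3)^2. Computing further, both have invariant factors (x + 3)^2. Hence A and B are similar.

Yes.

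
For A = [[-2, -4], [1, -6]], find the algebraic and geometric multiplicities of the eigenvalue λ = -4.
The characteristic polynomial is (x + 4)^2, so the factor x + 4 appears with exponent 2: the algebraic multiplicity is 2.

rank(A + 4I) = 1, so the eigenspace has dimension 2 - 1 = 1: the geometric multiplicity is 1.

Since 1 < 2, A is not diagonalizable.

algebraic multiplicity 2, geometric multiplicity 1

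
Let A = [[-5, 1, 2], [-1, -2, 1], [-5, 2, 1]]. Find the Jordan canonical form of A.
J = [[-2, 1, 0], [0, -2, 1], [0, 0, -2]]

The characteristic polynomial is det(xI - A) = (x + 2)^3, so the eigenvalues are -2 (algebraic multiplicity 3).

For λ = -2: rank(A + 2I) = 2, rank((A + 2I)^2) = 1, rank((A + 2I)^3) = 0. The eigenspace has dimension 3 - 2 = 1, so there is 1 Jordan block; the rank sequence gives block sizes [3].

Assembling the blocks gives the Jordan form J above.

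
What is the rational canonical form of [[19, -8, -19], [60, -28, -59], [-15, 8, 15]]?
The invariant factors of A (the non-unit diagonal entries of the Smith normal form of xI - A over ℚ[x]) are (x - 4)^2(x + 2), each dividing the next. The characteristic polynomial is their product, (x - 4)^2(x + 2).

The rational canonical form is the block-diagonal matrix of companion matrices C(f_i):
R = [[0, 0, -32], [1, 0, 0], [0, 1, 6]].

R = [[0, 0, -32], [1, 0, 0], [0, 1, 6]]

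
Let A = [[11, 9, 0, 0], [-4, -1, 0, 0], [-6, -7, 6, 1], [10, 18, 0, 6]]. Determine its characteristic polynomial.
χ_A(x) = (x - 6)^2(x - 5)^2

xI - A = [[x - 11, -9, 0, 0], [4, x + 1, 0, 0], [6, 7, x - 6, -1], [-10, -18, 0, x - 6]].

Expanding det(xI - A) along the first row:
det(xI - A) = + (x - 11)·det([[x + 1, 0, 0], [7, x - 6, -1], [-18, 0, x - 6]]) - (-9)·det([[4, 0, 0], [6, x - 6, -1], [-10, 0, x - 6]]) + (0)·det([[4, x + 1, 0], [6, 7, -1], [-10, -18, x - 6]]) - (0)·det([[4, x + 1, 0], [6, 7, x - 6], [-10, -18, 0]]).

Evaluating gives χ_A(x) = x^4 - 22x^3 + 181x^2 - 660x + 900 = (x - 6)^2(x - 5)^2.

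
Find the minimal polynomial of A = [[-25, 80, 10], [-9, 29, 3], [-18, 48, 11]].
m_A(x) = (x - 5)^2

The characteristic polynomial factors as (x - 5)^3. The minimal polynomial is ∏(x - λ)^{k_λ} where k_λ is the size of the largest Jordan block at λ.

For λ = 5: rank(A - 5I) = 1, and the largest Jordan block has size 2 (the smallest k with rank((A - 5I)^k) = rank((A - 5I)^(k+1))).

So m_A(x) = (x - 5)^2.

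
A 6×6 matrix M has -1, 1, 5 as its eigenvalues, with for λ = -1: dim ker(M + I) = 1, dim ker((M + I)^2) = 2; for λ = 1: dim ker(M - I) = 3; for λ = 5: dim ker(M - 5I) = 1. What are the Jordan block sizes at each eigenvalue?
Jordan blocks: (-1, 2), (1, 1), (1, 1), (1, 1), (5, 1)

λ = -1: successive nullity increments [1, 1] count blocks of size ≥ k; block sizes are [2].
λ = 1: successive nullity increments [3] count blocks of size ≥ k; block sizes are [1, 1, 1].
λ = 5: successive nullity increments [1] count blocks of size ≥ k; block sizes are [1].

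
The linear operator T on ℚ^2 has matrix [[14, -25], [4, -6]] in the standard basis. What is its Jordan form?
The characteristic polynomial is det(xI - A) = (x - 4)^2, so the eigenvalues are 4 (algebraic multiplicity 2).

For λ = 4: rank(A - 4I) = 1, rank((A - 4I)^2) = 0. The eigenspace has dimension 2 - 1 = 1, so there is 1 Jordan block; the rank sequence gives block sizes [2].

Assembling the blocks gives the Jordan form J above.

J = [[4, 1], [0, 4]]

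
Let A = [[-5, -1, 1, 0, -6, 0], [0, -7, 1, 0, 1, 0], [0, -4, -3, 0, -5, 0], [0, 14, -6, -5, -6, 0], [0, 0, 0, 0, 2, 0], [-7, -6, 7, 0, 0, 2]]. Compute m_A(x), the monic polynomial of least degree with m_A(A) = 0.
The characteristic polynomial factors as (x - 2)^2(x + 5)^4. The minimal polynomial is ∏(x - λ)^{k_λ} where k_λ is the size of the largest Jordan block at λ.

For λ = -5: rank(A + 5I) = 4, and the largest Jordan block has size 3 (the smallest k with rank((A + 5I)^k) = rank((A + 5I)^(k+1))).
For λ = 2: rank(A - 2I) = 4, and the largest Jordan block has size 1 (the smallest k with rank((A - 2I)^k) = rank((A - 2I)^(k+1))).

So m_A(x) = (x - 2)(x + 5)^3.

m_A(x) = (x - 2)(x + 5)^3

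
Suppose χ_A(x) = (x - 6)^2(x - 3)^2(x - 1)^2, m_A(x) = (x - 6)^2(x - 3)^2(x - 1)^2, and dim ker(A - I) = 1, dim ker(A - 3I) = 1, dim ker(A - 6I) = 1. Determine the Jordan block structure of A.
λ = 1: algebraic multiplicity 2 (exponent in χ_A), largest block size 2 (exponent in m_A), 1 block (geometric multiplicity). This forces block sizes [2].
λ = 3: algebraic multiplicity 2 (exponent in χ_A), largest block size 2 (exponent in m_A), 1 block (geometric multiplicity). This forces block sizes [2].
λ = 6: algebraic multiplicity 2 (exponent in χ_A), largest block size 2 (exponent in m_A), 1 block (geometric multiplicity). This forces block sizes [2].

Jordan blocks: (1, 2), (3, 2), (6, 2)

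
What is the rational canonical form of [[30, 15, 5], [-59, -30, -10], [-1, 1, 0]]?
R = [[0, 0, 5], [1, 0, 0], [0, 1, 0]]

The invariant factors of A (the non-unit diagonal entries of the Smith normal form of xI - A over ℚ[x]) are x^3 - 5, each dividing the next. The characteristic polynomial is their product, x^3 - 5.

The rational canonical form is the block-diagonal matrix of companion matrices C(f_i):
R = [[0, 0, 5], [1, 0, 0], [0, 1, 0]].

Note the characteristic polynomial does not split into linear factors over ℚ, so A has no Jordan form over ℚ; the rational canonical form exists over any field.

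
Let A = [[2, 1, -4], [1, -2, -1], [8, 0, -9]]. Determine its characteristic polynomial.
xI - A = [[x - 2, -1, 4], [-1, x + 2, 1], [-8, 0, x + 9]].

Expanding det(xI - A) along the first row:
det(xI - A) = + (x - 2)·det([[x + 2, 1], [0, x + 9]]) - (-1)·det([[-1, 1], [-8, x + 9]]) + (4)·det([[-1, x + 2], [-8, 0]]).

Evaluating gives χ_A(x) = x^3 + 9x^2 + 27x + 27 = (x + 3)^3.

χ_A(x) = (x + 3)^3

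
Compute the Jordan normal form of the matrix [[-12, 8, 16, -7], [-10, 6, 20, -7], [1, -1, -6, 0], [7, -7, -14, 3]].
The characteristic polynomial is det(xI - A) = (x - 3)(x + 4)^3, so the eigenvalues are -4 (algebraic multiplicity 3), 3 (algebraic multiplicity 1).

For λ = -4: rank(A + 4I) = 2, rank((A + 4I)^2) = 1. The eigenspace has dimension 4 - 2 = 2, so there are 2 Jordan blocks; the rank sequence gives block sizes [2, 1].

For λ = 3: algebraic multiplicity 1 gives one 1×1 block.

Assembling the blocks gives the Jordan form J above.

J = [[-4, 1, 0, 0], [0, -4, 0, 0], [0, 0, -4, 0], [0, 0, 0, 3]]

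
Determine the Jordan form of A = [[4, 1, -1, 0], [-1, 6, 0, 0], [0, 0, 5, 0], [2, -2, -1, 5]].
The characteristic polynomial is det(xI - A) = (x - 5)^4, so the eigenvalues are 5 (algebraic multiplicity 4).

For λ = 5: rank(A - 5I) = 2, rank((A - 5I)^2) = 1, rank((A - 5I)^3) = 0. The eigenspace has dimension 4 - 2 = 2, so there are 2 Jordan blocks; the rank sequence gives block sizes [3, 1].

Assembling the blocks gives the Jordan form J above.

J = [[5, 1, 0, 0], [0, 5, 1, 0], [0, 0, 5, 0], [0, 0, 0, 5]]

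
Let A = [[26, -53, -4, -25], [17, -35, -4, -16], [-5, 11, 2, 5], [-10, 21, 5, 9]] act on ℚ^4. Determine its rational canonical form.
The invariant factors of A (the non-unit diagonal entries of the Smith normal form of xI - A over ℚ[x]) are (x^2 - x - 3)^2, each dividing the next. The characteristic polynomial is their product, (x^2 - x - 3)^2.

The rational canonical form is the block-diagonal matrix of companion matrices C(f_i):
R = [[0, 0, 0, -9], [1, 0, 0, -6], [0, 1, 0, 5], [0, 0, 1, 2]].

Note the characteristic polynomial does not split into linear factors over ℚ, so A has no Jordan form over ℚ; the rational canonical form exists over any field.

R = [[0, 0, 0, -9], [1, 0, 0, -6], [0, 1, 0, 5], [0, 0, 1, 2]]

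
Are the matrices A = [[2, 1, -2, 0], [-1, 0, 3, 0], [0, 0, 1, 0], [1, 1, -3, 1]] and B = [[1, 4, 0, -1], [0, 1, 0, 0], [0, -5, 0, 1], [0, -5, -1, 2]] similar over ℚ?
Yes.

Two matrices over a field are similar if and only if they have the same invariant factors.

Both A and B have characteristic polynomial (x - 1)^4 and minimal polynomial (x - 1)^3. Computing further, both have invariant factors x - 1, (x - 1)^3. Hence A and B are similar.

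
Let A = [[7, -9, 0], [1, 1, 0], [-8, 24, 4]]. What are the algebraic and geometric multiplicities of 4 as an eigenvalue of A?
algebraic multiplicity 3, geometric multiplicity 2

The characteristic polynomial is (x - 4)^3, so the factor x - 4 appears with exponent 3: the algebraic multiplicity is 3.

rank(A - 4I) = 1, so the eigenspace has dimension 3 - 1 = 2: the geometric multiplicity is 2.

Since 2 < 3, A is not diagonalizable.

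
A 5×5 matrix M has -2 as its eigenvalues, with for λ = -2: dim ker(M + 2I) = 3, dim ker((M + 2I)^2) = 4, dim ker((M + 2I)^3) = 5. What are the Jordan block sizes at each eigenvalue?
Jordan blocks: (-2, 3), (-2, 1), (-2, 1)

λ = -2: successive nullity increments [3, 1, 1] count blocks of size ≥ k; block sizes are [3, 1, 1].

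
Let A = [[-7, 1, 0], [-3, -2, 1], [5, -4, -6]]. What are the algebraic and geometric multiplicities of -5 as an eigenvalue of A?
The characteristic polynomial is (x + 5)^3, so the factor x + 5 appears with exponent 3: the algebraic multiplicity is 3.

rank(A + 5I) = 2, so the eigenspace has dimension 3 - 2 = 1: the geometric multiplicity is 1.

Since 1 < 3, A is not diagonalizable.

algebraic multiplicity 3, geometric multiplicity 1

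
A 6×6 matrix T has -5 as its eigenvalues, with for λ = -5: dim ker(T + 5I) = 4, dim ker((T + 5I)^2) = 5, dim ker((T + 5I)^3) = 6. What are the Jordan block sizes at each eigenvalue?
Jordan blocks: (-5, 3), (-5, 1), (-5, 1), (-5, 1)

λ = -5: successive nullity increments [4, 1, 1] count blocks of size ≥ k; block sizes are [3, 1, 1, 1].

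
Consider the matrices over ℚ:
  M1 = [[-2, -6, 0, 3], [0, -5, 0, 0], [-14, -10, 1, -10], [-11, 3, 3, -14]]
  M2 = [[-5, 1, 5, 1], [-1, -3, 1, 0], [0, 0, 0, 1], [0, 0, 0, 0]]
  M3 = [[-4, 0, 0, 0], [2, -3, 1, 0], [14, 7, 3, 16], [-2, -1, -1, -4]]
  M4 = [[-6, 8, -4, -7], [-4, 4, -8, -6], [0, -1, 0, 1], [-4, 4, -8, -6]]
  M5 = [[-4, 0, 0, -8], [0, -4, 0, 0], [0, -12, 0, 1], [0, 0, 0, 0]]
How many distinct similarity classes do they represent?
Characteristic polynomials: χ_{M1} = (x + 5)^4, χ_{M2} = x^2(x + 4)^2, χ_{M3} = x^2(x + 4)^2, χ_{M4} = x^2(x + 4)^2, χ_{M5} = x^2(x + 4)^2.

{M1}: invariant factors x + 5, (x + 5)^3.

{M2, M4}: invariant factors x^2(x + 4)^2.

{M3, M5}: invariant factors x + 4, x^2(x + 4).

Matrices are similar if and only if their invariant-factor lists agree; the partition into similarity classes is {M1}, {M2, M4}, {M3, M5}.

3 classes: {M1}, {M2, M4}, {M3, M5}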